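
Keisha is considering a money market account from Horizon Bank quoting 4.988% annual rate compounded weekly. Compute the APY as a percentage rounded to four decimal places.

EAR = (1 + 0.04988/52)^52 − 1.
= (1 + 0.000959)^52 − 1 = 1.051120 − 1 = 5.1120%.

5.1120%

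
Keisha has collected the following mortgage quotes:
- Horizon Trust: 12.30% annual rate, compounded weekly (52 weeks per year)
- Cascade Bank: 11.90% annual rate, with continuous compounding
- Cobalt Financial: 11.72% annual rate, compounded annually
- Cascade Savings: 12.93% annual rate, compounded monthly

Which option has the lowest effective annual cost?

Cobalt Financial

Horizon Trust: (1 + 0.1230/52)^52 − 1 = 13.072%
Cascade Bank: e^0.1190 − 1 = 12.637%
Cobalt Financial: compounded annually, EAR = 11.720%
Cascade Savings: (1 + 0.1293/12)^12 − 1 = 13.724%
The lowest effective annual rate is Cobalt Financial at 11.720%.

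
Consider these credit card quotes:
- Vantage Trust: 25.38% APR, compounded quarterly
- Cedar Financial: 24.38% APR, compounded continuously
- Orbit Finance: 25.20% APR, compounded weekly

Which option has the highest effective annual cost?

Orbit Finance

Vantage Trust: (1 + 0.2538/4)^4 − 1 = 27.899%
Cedar Financial: e^0.2438 − 1 = 27.609%
Orbit Finance: (1 + 0.2520/52)^52 − 1 = 28.581%
The highest effective annual rate is Orbit Finance at 28.581%.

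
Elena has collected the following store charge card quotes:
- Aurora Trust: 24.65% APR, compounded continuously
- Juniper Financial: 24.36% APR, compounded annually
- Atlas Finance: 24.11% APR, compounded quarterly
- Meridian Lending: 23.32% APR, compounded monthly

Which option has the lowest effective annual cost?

Juniper Financial

Aurora Trust: e^0.2465 − 1 = 27.954%
Juniper Financial: compounded annually, EAR = 24.360%
Atlas Finance: (1 + 0.2411/4)^4 − 1 = 26.379%
Meridian Lending: (1 + 0.2332/12)^12 − 1 = 25.981%
The lowest effective annual rate is Juniper Financial at 24.360%.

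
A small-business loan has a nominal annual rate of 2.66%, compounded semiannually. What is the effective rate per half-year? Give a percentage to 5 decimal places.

With a nominal annual rate compounded semiannually, the periodic rate is the nominal rate divided by 2.
i = 0.0266 / 2 = 0.0133000 = 1.33000%.

1.33000%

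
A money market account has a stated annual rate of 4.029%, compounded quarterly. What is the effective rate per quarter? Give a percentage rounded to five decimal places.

1.00725%

With a nominal annual rate compounded quarterly, the periodic rate is the nominal rate divided by 4.
i = 0.04029 / 4 = 0.0100725 = 1.00725%.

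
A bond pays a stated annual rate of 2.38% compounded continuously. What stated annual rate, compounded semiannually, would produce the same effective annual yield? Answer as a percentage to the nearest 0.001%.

EAR under continuous compounding: e^0.0238 − 1 = 0.024085.
Solve (1 + r/2)^2 = 1.024085: r/2 = 1.024085^(1/2) − 1 = 0.011971, so r = 0.023942 = 2.394%.

2.394%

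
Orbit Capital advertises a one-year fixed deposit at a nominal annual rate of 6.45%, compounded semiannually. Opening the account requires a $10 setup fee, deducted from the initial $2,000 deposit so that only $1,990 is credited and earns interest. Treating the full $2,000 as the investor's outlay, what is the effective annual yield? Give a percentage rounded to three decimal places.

Value after one year: 1,990 × (1 + 0.0645/2)^2 = 1,990 × 1.065540 = $2,120.42.
Effective yield on the $2,000 outlay: 2,120.42 / 2,000 − 1 = 0.060212 = 6.021%.

6.021%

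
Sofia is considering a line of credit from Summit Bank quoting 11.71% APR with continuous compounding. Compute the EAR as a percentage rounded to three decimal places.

12.423%

With continuous compounding, EAR = e^0.1171 − 1.
e^0.1171 = 1.124232, so EAR = 0.124232 = 12.423%.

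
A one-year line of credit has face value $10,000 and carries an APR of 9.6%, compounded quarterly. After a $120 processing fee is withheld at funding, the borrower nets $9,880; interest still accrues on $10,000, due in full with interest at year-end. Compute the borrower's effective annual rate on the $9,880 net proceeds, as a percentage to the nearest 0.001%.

11.287%

Amount owed after one year: 10,000 × (1 + 0.096/4)^4 = 10,000 × 1.099512 = $10,995.12.
Effective rate on net proceeds: 10,995.12 / 9,880 − 1 = 0.112866 = 11.287%.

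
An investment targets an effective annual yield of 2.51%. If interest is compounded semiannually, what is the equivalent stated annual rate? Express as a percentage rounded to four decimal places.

(1 + r/2)^2 − 1 = 0.0251, so 1 + r/2 = 1.0251^(1/2).
r/2 = 0.012472, so r = 0.024944 = 2.4944%.

2.4944%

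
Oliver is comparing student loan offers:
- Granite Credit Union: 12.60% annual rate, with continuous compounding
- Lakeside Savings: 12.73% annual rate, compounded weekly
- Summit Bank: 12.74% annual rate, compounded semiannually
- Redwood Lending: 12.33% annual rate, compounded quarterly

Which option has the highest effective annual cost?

Lakeside Savings

Granite Credit Union: e^0.1260 − 1 = 13.428%
Lakeside Savings: (1 + 0.1273/52)^52 − 1 = 13.558%
Summit Bank: (1 + 0.1274/2)^2 − 1 = 13.146%
Redwood Lending: (1 + 0.1233/4)^4 − 1 = 12.912%
The highest effective annual rate is Lakeside Savings at 13.558%.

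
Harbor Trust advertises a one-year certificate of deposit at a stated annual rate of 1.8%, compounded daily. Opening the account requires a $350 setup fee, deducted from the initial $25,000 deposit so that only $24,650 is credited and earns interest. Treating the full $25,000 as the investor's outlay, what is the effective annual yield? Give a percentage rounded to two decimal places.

Value after one year: 24,650 × (1 + 0.018/365)^365 = 24,650 × 1.018163 = $25,097.71.
Effective yield on the $25,000 outlay: 25,097.71 / 25,000 − 1 = 0.003908 = 0.39%.

0.39%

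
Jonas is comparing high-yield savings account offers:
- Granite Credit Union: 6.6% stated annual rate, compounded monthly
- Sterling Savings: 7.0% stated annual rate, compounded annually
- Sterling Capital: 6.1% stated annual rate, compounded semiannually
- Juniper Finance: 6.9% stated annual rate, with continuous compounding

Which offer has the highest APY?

Granite Credit Union: (1 + 0.066/12)^12 − 1 = 6.803%
Sterling Savings: compounded annually, EAR = 7.000%
Sterling Capital: (1 + 0.061/2)^2 − 1 = 6.193%
Juniper Finance: e^0.069 − 1 = 7.144%
The highest effective annual rate is Juniper Finance at 7.144%.

Juniper Finance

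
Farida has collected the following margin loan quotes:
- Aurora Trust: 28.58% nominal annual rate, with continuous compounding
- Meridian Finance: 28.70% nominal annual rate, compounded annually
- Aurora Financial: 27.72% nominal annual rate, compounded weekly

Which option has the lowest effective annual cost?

Aurora Trust: e^0.2858 − 1 = 33.083%
Meridian Finance: compounded annually, EAR = 28.700%
Aurora Financial: (1 + 0.2772/52)^52 − 1 = 31.846%
The lowest effective annual rate is Meridian Finance at 28.700%.

Meridian Finance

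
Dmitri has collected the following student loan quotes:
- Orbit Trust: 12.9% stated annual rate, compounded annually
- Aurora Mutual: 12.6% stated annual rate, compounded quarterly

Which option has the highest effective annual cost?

Aurora Mutual

Orbit Trust: compounded annually, EAR = 12.900%
Aurora Mutual: (1 + 0.126/4)^4 − 1 = 13.208%
The highest effective annual rate is Aurora Mutual at 13.208%.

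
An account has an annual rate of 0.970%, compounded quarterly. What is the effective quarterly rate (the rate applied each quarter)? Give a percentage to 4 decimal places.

With a nominal annual rate compounded quarterly, the periodic rate is the nominal rate divided by 4.
i = 0.00970 / 4 = 0.0024250 = 0.2425%.

0.2425%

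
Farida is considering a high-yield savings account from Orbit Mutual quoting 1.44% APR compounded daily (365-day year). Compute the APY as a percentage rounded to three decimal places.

1.450%

EAR = (1 + 0.0144/365)^365 − 1.
= (1 + 0.000039)^365 − 1 = 1.014504 − 1 = 1.450%.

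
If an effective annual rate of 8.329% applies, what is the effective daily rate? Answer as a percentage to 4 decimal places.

0.0219%

The per-day rate i satisfies (1 + i)^365 = 1 + 0.08329.
i = 1.08329^(1/365) − 1 = 0.0002192 = 0.0219%.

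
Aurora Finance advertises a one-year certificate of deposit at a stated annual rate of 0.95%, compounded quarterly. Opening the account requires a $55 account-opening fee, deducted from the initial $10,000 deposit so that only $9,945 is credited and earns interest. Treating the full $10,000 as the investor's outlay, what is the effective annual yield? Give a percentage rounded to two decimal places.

Value after one year: 9,945 × (1 + 0.0095/4)^4 = 9,945 × 1.009534 = $10,039.81.
Effective yield on the $10,000 outlay: 10,039.81 / 10,000 − 1 = 0.003981 = 0.40%.

0.40%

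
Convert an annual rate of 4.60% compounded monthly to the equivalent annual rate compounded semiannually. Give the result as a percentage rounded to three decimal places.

4.644%

EAR = (1 + 0.0460/12)^12 − 1 = 0.046982.
Solve (1 + r/2)^2 = 1.046982: r/2 = 1.046982^(1/2) − 1 = 0.023222, so r = 0.046443 = 4.644%.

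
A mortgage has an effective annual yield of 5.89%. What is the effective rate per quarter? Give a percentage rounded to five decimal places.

The per-quarter rate i satisfies (1 + i)^4 = 1 + 0.0589.
i = 1.0589^(1/4) − 1 = 0.0144105 = 1.44105%.

1.44105%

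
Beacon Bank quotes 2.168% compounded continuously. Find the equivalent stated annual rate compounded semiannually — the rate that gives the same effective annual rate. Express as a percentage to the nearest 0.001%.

EAR under continuous compounding: e^0.02168 − 1 = 0.021917.
Solve (1 + r/2)^2 = 1.021917: r/2 = 1.021917^(1/2) − 1 = 0.010899, so r = 0.021798 = 2.180%.

2.180%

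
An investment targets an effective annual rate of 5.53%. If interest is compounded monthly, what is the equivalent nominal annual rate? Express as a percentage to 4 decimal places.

5.3946%

(1 + r/12)^12 − 1 = 0.0553, so 1 + r/12 = 1.0553^(1/12).
r/12 = 0.004495, so r = 0.053946 = 5.3946%.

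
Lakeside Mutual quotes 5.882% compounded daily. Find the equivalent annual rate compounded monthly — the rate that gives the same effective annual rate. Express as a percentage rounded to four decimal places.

5.8960%

EAR = (1 + 0.05882/365)^365 − 1 = 0.060579.
Solve (1 + r/12)^12 = 1.060579: r/12 = 1.060579^(1/12) − 1 = 0.004913, so r = 0.058960 = 5.8960%.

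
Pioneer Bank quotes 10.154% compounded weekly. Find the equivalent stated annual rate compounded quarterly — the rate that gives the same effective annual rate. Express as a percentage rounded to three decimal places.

10.274%

EAR = (1 + 0.10154/52)^52 − 1 = 0.106765.
Solve (1 + r/4)^4 = 1.106765: r/4 = 1.106765^(1/4) − 1 = 0.025685, so r = 0.102738 = 10.274%.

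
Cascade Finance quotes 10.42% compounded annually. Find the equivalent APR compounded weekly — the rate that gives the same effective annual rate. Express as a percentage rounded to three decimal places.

Compounded annually, EAR = nominal = 0.104200.
Solve (1 + r/52)^52 = 1.104200: r/52 = 1.104200^(1/52) − 1 = 0.001908, so r = 0.099216 = 9.922%.

9.922%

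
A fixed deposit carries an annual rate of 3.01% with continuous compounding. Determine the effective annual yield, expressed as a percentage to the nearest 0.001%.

With continuous compounding, EAR = e^0.0301 − 1.
e^0.0301 = 1.030558, so EAR = 0.030558 = 3.056%.

3.056%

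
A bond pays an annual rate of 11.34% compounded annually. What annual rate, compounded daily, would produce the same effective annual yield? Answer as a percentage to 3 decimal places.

Compounded annually, EAR = nominal = 0.113400.
Solve (1 + r/365)^365 = 1.113400: r/365 = 1.113400^(1/365) − 1 = 0.000294, so r = 0.107434 = 10.743%.

10.743%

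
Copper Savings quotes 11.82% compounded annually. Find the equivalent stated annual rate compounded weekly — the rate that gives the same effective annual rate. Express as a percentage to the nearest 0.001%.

11.184%

Compounded annually, EAR = nominal = 0.118200.
Solve (1 + r/52)^52 = 1.118200: r/52 = 1.118200^(1/52) − 1 = 0.002151, so r = 0.111840 = 11.184%.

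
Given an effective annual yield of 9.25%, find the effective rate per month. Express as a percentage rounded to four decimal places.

0.7400%

The per-month rate i satisfies (1 + i)^12 = 1 + 0.0925.
i = 1.0925^(1/12) − 1 = 0.0073996 = 0.7400%.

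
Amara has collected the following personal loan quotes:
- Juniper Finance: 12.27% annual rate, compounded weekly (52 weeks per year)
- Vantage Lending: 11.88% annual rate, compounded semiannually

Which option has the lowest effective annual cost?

Vantage Lending

Juniper Finance: (1 + 0.1227/52)^52 − 1 = 13.038%
Vantage Lending: (1 + 0.1188/2)^2 − 1 = 12.233%
The lowest effective annual rate is Vantage Lending at 12.233%.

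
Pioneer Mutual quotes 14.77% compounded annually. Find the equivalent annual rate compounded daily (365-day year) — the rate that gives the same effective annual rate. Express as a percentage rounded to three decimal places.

13.779%

Compounded annually, EAR = nominal = 0.147700.
Solve (1 + r/365)^365 = 1.147700: r/365 = 1.147700^(1/365) − 1 = 0.000377, so r = 0.137786 = 13.779%.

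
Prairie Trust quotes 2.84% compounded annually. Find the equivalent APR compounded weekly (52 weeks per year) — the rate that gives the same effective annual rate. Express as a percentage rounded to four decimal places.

2.8012%

Compounded annually, EAR = nominal = 0.028400.
Solve (1 + r/52)^52 = 1.028400: r/52 = 1.028400^(1/52) − 1 = 0.000539, so r = 0.028012 = 2.8012%.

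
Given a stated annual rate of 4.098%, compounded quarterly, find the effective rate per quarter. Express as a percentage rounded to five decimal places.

1.02450%

With a nominal annual rate compounded quarterly, the periodic rate is the nominal rate divided by 4.
i = 0.04098 / 4 = 0.0102450 = 1.02450%.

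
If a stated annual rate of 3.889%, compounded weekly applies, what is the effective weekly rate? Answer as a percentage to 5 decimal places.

0.07479%

With a nominal annual rate compounded weekly, the periodic rate is the nominal rate divided by 52.
i = 0.03889 / 52 = 0.0007479 = 0.07479%.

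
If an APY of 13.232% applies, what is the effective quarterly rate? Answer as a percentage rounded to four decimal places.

The per-quarter rate i satisfies (1 + i)^4 = 1 + 0.13232.
i = 1.13232^(1/4) − 1 = 0.0315548 = 3.1555%.

3.1555%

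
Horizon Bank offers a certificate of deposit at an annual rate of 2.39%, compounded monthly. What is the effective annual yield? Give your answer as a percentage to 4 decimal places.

2.4164%

EAR = (1 + 0.0239/12)^12 − 1.
= (1 + 0.001992)^12 − 1 = 1.024164 − 1 = 2.4164%.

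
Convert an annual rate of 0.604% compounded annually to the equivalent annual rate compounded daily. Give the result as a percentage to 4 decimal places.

0.6022%

Compounded annually, EAR = nominal = 0.006040.
Solve (1 + r/365)^365 = 1.006040: r/365 = 1.006040^(1/365) − 1 = 0.000016, so r = 0.006022 = 0.6022%.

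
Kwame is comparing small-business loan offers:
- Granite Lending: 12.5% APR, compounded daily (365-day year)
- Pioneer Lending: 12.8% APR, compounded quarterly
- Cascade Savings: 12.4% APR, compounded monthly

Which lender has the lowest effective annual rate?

Cascade Savings

Granite Lending: (1 + 0.125/365)^365 − 1 = 13.312%
Pioneer Lending: (1 + 0.128/4)^4 − 1 = 13.428%
Cascade Savings: (1 + 0.124/12)^12 − 1 = 13.130%
The lowest effective annual rate is Cascade Savings at 13.130%.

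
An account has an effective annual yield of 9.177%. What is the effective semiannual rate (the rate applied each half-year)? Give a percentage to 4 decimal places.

The per-half-year rate i satisfies (1 + i)^2 = 1 + 0.09177.
i = 1.09177^(1/2) − 1 = 0.0448780 = 4.4878%.

4.4878%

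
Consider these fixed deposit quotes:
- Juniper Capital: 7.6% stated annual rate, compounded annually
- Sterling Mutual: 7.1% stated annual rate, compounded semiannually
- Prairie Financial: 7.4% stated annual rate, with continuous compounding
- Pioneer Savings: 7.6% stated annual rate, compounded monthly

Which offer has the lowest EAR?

Sterling Mutual

Juniper Capital: compounded annually, EAR = 7.600%
Sterling Mutual: (1 + 0.071/2)^2 − 1 = 7.226%
Prairie Financial: e^0.074 − 1 = 7.681%
Pioneer Savings: (1 + 0.076/12)^12 − 1 = 7.870%
The lowest effective annual rate is Sterling Mutual at 7.226%.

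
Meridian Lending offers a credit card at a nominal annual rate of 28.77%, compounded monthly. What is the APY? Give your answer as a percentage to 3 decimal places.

32.884%

EAR = (1 + 0.2877/12)^12 − 1.
= (1 + 0.023975)^12 − 1 = 1.328839 − 1 = 32.884%.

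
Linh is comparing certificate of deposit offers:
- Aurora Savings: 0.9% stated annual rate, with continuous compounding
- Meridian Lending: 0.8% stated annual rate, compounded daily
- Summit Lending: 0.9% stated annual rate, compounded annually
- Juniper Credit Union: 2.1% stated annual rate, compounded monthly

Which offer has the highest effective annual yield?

Aurora Savings: e^0.009 − 1 = 0.904%
Meridian Lending: (1 + 0.008/365)^365 − 1 = 0.803%
Summit Lending: compounded annually, EAR = 0.900%
Juniper Credit Union: (1 + 0.021/12)^12 − 1 = 2.120%
The highest effective annual rate is Juniper Credit Union at 2.120%.

Juniper Credit Union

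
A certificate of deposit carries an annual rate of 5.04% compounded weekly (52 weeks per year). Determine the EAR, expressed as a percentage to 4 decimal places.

EAR = (1 + 0.0504/52)^52 − 1.
= 1.051666 − 1 = 5.1666%.

5.1666%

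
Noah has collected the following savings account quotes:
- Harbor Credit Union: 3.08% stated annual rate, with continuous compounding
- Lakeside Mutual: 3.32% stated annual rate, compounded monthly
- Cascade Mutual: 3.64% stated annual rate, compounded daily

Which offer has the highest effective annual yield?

Harbor Credit Union: e^0.0308 − 1 = 3.128%
Lakeside Mutual: (1 + 0.0332/12)^12 − 1 = 3.371%
Cascade Mutual: (1 + 0.0364/365)^365 − 1 = 3.707%
The highest effective annual rate is Cascade Mutual at 3.707%.

Cascade Mutual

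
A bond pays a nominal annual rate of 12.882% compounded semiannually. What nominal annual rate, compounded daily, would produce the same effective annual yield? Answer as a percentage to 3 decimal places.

EAR = (1 + 0.12882/2)^2 − 1 = 0.132969.
Solve (1 + r/365)^365 = 1.132969: r/365 = 1.132969^(1/365) − 1 = 0.000342, so r = 0.124863 = 12.486%.

12.486%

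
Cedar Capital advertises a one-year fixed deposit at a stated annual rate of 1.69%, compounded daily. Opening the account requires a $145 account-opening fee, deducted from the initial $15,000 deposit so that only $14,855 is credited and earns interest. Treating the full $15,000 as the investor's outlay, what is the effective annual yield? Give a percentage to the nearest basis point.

Value after one year: 14,855 × (1 + 0.0169/365)^365 = 14,855 × 1.017043 = $15,108.18.
Effective yield on the $15,000 outlay: 15,108.18 / 15,000 − 1 = 0.007212 = 0.72%.

0.72%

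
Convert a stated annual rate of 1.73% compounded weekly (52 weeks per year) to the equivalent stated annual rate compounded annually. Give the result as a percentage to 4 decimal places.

EAR = (1 + 0.0173/52)^52 − 1 = 0.017448.
Compounded annually, the equivalent nominal rate is the EAR itself: 1.7448%.

1.7448%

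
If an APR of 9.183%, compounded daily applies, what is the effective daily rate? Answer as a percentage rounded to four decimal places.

With a nominal annual rate compounded daily, the periodic rate is the nominal rate divided by 365.
i = 0.09183 / 365 = 0.0002516 = 0.0252%.

0.0252%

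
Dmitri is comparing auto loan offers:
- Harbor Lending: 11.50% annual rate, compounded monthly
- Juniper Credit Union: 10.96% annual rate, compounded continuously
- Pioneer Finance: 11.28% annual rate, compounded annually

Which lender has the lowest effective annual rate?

Harbor Lending: (1 + 0.1150/12)^12 − 1 = 12.126%
Juniper Credit Union: e^0.1096 − 1 = 11.583%
Pioneer Finance: compounded annually, EAR = 11.280%
The lowest effective annual rate is Pioneer Finance at 11.280%.

Pioneer Finance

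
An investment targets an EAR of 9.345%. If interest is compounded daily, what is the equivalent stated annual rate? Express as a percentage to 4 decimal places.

8.9349%

(1 + r/365)^365 − 1 = 0.09345, so 1 + r/365 = 1.09345^(1/365).
r/365 = 0.000245, so r = 0.089349 = 8.9349%.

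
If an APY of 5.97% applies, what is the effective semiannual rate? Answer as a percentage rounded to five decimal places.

The per-half-year rate i satisfies (1 + i)^2 = 1 + 0.0597.
i = 1.0597^(1/2) − 1 = 0.0294173 = 2.94173%.

2.94173%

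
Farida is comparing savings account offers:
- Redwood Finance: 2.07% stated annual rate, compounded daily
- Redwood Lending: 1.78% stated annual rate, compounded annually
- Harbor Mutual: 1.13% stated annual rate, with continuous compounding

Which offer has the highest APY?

Redwood Finance: (1 + 0.0207/365)^365 − 1 = 2.092%
Redwood Lending: compounded annually, EAR = 1.780%
Harbor Mutual: e^0.0113 − 1 = 1.136%
The highest effective annual rate is Redwood Finance at 2.092%.

Redwood Finance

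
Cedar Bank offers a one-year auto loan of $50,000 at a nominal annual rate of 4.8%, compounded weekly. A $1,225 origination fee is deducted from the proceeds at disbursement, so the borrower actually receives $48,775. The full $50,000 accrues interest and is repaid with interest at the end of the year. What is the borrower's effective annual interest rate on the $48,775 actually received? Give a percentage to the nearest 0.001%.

7.550%

Amount owed after one year: 50,000 × (1 + 0.048/52)^52 = 50,000 × 1.049147 = $52,457.37.
Effective rate on net proceeds: 52,457.37 / 48,775 − 1 = 0.075497 = 7.550%.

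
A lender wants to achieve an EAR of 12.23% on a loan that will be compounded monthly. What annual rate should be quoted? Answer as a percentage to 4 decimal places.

(1 + r/12)^12 − 1 = 0.1223, so 1 + r/12 = 1.1223^(1/12).
r/12 = 0.009661, so r = 0.115937 = 11.5937%.

11.5937%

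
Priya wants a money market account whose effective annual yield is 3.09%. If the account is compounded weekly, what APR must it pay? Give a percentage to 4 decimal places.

3.0441%

(1 + r/52)^52 − 1 = 0.0309, so 1 + r/52 = 1.0309^(1/52).
r/52 = 0.000585, so r = 0.030441 = 3.0441%.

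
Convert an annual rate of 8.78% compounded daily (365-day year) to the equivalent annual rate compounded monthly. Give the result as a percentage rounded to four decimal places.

8.8111%

EAR = (1 + 0.0878/365)^365 − 1 = 0.091758.
Solve (1 + r/12)^12 = 1.091758: r/12 = 1.091758^(1/12) − 1 = 0.007343, so r = 0.088111 = 8.8111%.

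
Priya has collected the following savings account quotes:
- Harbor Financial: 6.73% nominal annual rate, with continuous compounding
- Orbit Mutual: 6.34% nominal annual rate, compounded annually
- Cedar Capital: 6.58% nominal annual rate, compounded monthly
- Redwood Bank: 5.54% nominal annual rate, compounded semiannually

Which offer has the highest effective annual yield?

Harbor Financial

Harbor Financial: e^0.0673 − 1 = 6.962%
Orbit Mutual: compounded annually, EAR = 6.340%
Cedar Capital: (1 + 0.0658/12)^12 − 1 = 6.782%
Redwood Bank: (1 + 0.0554/2)^2 − 1 = 5.617%
The highest effective annual rate is Harbor Financial at 6.962%.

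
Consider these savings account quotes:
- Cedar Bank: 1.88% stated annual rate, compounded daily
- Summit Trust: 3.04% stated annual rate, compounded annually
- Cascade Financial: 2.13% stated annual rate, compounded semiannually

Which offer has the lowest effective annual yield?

Cedar Bank: (1 + 0.0188/365)^365 − 1 = 1.898%
Summit Trust: compounded annually, EAR = 3.040%
Cascade Financial: (1 + 0.0213/2)^2 − 1 = 2.141%
The lowest effective annual rate is Cedar Bank at 1.898%.

Cedar Bank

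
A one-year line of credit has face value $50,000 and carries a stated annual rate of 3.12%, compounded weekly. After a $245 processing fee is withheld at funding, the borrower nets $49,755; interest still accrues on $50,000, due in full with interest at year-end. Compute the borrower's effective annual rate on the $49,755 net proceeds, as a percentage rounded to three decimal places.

Amount owed after one year: 50,000 × (1 + 0.0312/52)^52 = 50,000 × 1.031682 = $51,584.11.
Effective rate on net proceeds: 51,584.11 / 49,755 − 1 = 0.036762 = 3.676%.

3.676%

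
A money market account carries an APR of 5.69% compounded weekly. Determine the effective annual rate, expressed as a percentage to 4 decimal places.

EAR = (1 + 0.0569/52)^52 − 1.
= 1.058517 − 1 = 5.8517%.

5.8517%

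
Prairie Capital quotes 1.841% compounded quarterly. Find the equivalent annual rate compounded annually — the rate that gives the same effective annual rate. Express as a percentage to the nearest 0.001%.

1.854%

EAR = (1 + 0.01841/4)^4 − 1 = 0.018537.
Compounded annually, the equivalent nominal rate is the EAR itself: 1.854%.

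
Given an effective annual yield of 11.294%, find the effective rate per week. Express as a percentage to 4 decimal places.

0.2060%

The per-week rate i satisfies (1 + i)^52 = 1 + 0.11294.
i = 1.11294^(1/52) − 1 = 0.0020599 = 0.2060%.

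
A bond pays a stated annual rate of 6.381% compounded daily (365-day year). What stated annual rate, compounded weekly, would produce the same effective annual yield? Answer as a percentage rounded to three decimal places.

6.384%

EAR = (1 + 0.06381/365)^365 − 1 = 0.065884.
Solve (1 + r/52)^52 = 1.065884: r/52 = 1.065884^(1/52) − 1 = 0.001228, so r = 0.063844 = 6.384%.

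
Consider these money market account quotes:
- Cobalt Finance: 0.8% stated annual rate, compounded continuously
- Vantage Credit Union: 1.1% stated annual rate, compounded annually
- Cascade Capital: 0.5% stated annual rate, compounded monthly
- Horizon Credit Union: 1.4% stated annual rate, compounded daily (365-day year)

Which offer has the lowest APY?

Cobalt Finance: e^0.008 − 1 = 0.803%
Vantage Credit Union: compounded annually, EAR = 1.100%
Cascade Capital: (1 + 0.005/12)^12 − 1 = 0.501%
Horizon Credit Union: (1 + 0.014/365)^365 − 1 = 1.410%
The lowest effective annual rate is Cascade Capital at 0.501%.

Cascade Capital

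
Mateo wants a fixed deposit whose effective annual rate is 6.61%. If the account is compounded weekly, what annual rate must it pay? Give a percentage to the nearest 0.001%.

(1 + r/52)^52 − 1 = 0.0661, so 1 + r/52 = 1.0661^(1/52).
r/52 = 0.001232, so r = 0.064047 = 6.405%.

6.405%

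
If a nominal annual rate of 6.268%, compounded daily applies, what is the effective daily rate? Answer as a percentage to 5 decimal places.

0.01717%

With a nominal annual rate compounded daily, the periodic rate is the nominal rate divided by 365.
i = 0.06268 / 365 = 0.0001717 = 0.01717%.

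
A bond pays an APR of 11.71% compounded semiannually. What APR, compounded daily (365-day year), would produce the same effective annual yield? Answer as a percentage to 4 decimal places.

11.3818%

EAR = (1 + 0.1171/2)^2 − 1 = 0.120528.
Solve (1 + r/365)^365 = 1.120528: r/365 = 1.120528^(1/365) − 1 = 0.000312, so r = 0.113818 = 11.3818%.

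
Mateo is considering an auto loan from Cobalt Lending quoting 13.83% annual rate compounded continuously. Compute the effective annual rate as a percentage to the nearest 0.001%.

With continuous compounding, EAR = e^0.1383 − 1.
e^0.1383 = 1.148320, so EAR = 0.148320 = 14.832%.

14.832%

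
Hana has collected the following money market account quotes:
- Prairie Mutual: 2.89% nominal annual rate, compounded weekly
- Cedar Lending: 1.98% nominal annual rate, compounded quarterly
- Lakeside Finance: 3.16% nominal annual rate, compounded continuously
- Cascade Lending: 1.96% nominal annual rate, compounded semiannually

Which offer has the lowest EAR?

Cascade Lending

Prairie Mutual: (1 + 0.0289/52)^52 − 1 = 2.931%
Cedar Lending: (1 + 0.0198/4)^4 − 1 = 1.995%
Lakeside Finance: e^0.0316 − 1 = 3.210%
Cascade Lending: (1 + 0.0196/2)^2 − 1 = 1.970%
The lowest effective annual rate is Cascade Lending at 1.970%.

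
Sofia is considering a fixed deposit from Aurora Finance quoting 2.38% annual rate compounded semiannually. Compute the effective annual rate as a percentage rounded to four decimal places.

EAR = (1 + 0.0238/2)^2 − 1.
= 1.023942 − 1 = 2.3942%.

2.3942%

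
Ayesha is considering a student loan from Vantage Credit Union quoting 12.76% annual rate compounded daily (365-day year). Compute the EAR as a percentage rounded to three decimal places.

13.607%

EAR = (1 + 0.1276/365)^365 − 1.
= 1.136073 − 1 = 13.607%.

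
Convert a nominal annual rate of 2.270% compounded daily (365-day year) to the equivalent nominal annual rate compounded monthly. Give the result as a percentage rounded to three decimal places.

EAR = (1 + 0.02270/365)^365 − 1 = 0.022959.
Solve (1 + r/12)^12 = 1.022959: r/12 = 1.022959^(1/12) − 1 = 0.001893, so r = 0.022721 = 2.272%.

2.272%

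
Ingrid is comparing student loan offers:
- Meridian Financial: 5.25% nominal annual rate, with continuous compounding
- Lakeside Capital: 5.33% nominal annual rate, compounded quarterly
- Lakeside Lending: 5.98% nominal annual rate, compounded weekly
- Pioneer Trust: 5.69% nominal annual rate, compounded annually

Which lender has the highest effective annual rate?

Lakeside Lending

Meridian Financial: e^0.0525 − 1 = 5.390%
Lakeside Capital: (1 + 0.0533/4)^4 − 1 = 5.437%
Lakeside Lending: (1 + 0.0598/52)^52 − 1 = 6.159%
Pioneer Trust: compounded annually, EAR = 5.690%
The highest effective annual rate is Lakeside Lending at 6.159%.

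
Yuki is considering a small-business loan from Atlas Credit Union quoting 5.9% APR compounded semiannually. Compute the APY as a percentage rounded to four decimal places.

EAR = (1 + 0.059/2)^2 − 1.
= 1.059870 − 1 = 5.9870%.

5.9870%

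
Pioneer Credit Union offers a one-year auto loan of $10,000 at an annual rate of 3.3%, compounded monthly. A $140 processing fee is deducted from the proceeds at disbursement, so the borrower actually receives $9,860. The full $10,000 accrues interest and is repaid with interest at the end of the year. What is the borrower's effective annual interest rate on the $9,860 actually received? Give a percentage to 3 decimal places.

4.818%

Amount owed after one year: 10,000 × (1 + 0.033/12)^12 = 10,000 × 1.033504 = $10,335.04.
Effective rate on net proceeds: 10,335.04 / 9,860 − 1 = 0.048178 = 4.818%.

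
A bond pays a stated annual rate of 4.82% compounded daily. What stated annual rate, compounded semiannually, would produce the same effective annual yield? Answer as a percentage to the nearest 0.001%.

EAR = (1 + 0.0482/365)^365 − 1 = 0.049377.
Solve (1 + r/2)^2 = 1.049377: r/2 = 1.049377^(1/2) − 1 = 0.024391, so r = 0.048782 = 4.878%.

4.878%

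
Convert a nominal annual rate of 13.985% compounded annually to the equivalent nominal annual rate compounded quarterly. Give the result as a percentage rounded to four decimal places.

Compounded annually, EAR = nominal = 0.139850.
Solve (1 + r/4)^4 = 1.139850: r/4 = 1.139850^(1/4) − 1 = 0.033265, so r = 0.133062 = 13.3062%.

13.3062%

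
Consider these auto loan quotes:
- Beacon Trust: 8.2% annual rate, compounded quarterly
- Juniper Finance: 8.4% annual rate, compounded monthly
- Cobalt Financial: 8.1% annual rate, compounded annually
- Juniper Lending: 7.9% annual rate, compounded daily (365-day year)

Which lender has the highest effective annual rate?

Beacon Trust: (1 + 0.082/4)^4 − 1 = 8.456%
Juniper Finance: (1 + 0.084/12)^12 − 1 = 8.731%
Cobalt Financial: compounded annually, EAR = 8.100%
Juniper Lending: (1 + 0.079/365)^365 − 1 = 8.220%
The highest effective annual rate is Juniper Finance at 8.731%.

Juniper Finance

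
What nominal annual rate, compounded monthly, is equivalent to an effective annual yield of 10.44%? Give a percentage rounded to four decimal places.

(1 + r/12)^12 − 1 = 0.1044, so 1 + r/12 = 1.1044^(1/12).
r/12 = 0.008310, so r = 0.099714 = 9.9714%.

9.9714%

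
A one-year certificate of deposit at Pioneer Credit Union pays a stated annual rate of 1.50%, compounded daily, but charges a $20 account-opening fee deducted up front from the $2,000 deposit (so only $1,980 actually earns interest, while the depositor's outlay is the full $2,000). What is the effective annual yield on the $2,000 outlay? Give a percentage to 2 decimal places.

Value after one year: 1,980 × (1 + 0.0150/365)^365 = 1,980 × 1.015113 = $2,009.92.
Effective yield on the $2,000 outlay: 2,009.92 / 2,000 − 1 = 0.004962 = 0.50%.

0.50%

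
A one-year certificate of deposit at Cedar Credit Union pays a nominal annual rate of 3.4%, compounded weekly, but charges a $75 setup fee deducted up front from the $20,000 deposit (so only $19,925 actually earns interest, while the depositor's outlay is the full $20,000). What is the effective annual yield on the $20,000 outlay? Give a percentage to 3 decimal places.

Value after one year: 19,925 × (1 + 0.034/52)^52 = 19,925 × 1.034573 = $20,613.87.
Effective yield on the $20,000 outlay: 20,613.87 / 20,000 − 1 = 0.030693 = 3.069%.

3.069%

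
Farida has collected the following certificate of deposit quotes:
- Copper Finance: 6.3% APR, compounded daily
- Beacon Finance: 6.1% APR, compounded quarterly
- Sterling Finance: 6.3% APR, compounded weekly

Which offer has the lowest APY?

Beacon Finance

Copper Finance: (1 + 0.063/365)^365 − 1 = 6.502%
Beacon Finance: (1 + 0.061/4)^4 − 1 = 6.241%
Sterling Finance: (1 + 0.063/52)^52 − 1 = 6.499%
The lowest effective annual rate is Beacon Finance at 6.241%.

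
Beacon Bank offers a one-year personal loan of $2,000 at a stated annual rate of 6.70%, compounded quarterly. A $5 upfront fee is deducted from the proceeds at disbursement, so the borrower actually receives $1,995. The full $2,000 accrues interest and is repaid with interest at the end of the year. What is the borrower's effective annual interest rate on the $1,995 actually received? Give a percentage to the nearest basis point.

7.14%

Amount owed after one year: 2,000 × (1 + 0.0670/4)^4 = 2,000 × 1.068702 = $2,137.40.
Effective rate on net proceeds: 2,137.40 / 1,995 − 1 = 0.071381 = 7.14%.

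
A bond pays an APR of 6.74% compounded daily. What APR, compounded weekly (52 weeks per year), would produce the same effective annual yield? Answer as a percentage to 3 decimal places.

EAR = (1 + 0.0674/365)^365 − 1 = 0.069717.
Solve (1 + r/52)^52 = 1.069717: r/52 = 1.069717^(1/52) − 1 = 0.001297, so r = 0.067437 = 6.744%.

6.744%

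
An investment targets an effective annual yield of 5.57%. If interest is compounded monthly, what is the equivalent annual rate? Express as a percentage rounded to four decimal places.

(1 + r/12)^12 − 1 = 0.0557, so 1 + r/12 = 1.0557^(1/12).
r/12 = 0.004527, so r = 0.054327 = 5.4327%.

5.4327%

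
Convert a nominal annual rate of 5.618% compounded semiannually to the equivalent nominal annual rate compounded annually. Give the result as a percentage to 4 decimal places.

5.6969%

EAR = (1 + 0.05618/2)^2 − 1 = 0.056969.
Compounded annually, the equivalent nominal rate is the EAR itself: 5.6969%.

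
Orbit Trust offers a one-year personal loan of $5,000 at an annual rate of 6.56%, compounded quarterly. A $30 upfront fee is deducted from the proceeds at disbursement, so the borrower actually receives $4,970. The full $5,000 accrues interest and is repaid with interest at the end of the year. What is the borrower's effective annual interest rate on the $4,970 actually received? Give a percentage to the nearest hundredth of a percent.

Amount owed after one year: 5,000 × (1 + 0.0656/4)^4 = 5,000 × 1.067231 = $5,336.16.
Effective rate on net proceeds: 5,336.16 / 4,970 − 1 = 0.073674 = 7.37%.

7.37%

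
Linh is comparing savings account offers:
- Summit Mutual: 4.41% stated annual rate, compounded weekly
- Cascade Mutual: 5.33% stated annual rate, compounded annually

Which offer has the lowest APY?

Summit Mutual

Summit Mutual: (1 + 0.0441/52)^52 − 1 = 4.507%
Cascade Mutual: compounded annually, EAR = 5.330%
The lowest effective annual rate is Summit Mutual at 4.507%.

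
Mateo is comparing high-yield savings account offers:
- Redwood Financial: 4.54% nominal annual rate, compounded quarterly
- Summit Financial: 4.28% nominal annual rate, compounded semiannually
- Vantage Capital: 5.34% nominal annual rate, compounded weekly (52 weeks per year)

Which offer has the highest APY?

Vantage Capital

Redwood Financial: (1 + 0.0454/4)^4 − 1 = 4.618%
Summit Financial: (1 + 0.0428/2)^2 − 1 = 4.326%
Vantage Capital: (1 + 0.0534/52)^52 − 1 = 5.482%
The highest effective annual rate is Vantage Capital at 5.482%.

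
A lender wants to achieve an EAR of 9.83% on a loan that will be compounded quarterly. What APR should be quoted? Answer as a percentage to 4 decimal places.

9.4871%

(1 + r/4)^4 − 1 = 0.0983, so 1 + r/4 = 1.0983^(1/4).
r/4 = 0.023718, so r = 0.094871 = 9.4871%.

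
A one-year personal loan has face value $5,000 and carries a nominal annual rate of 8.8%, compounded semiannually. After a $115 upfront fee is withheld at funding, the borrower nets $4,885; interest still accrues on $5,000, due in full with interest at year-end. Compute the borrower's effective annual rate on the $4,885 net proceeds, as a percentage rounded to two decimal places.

Amount owed after one year: 5,000 × (1 + 0.088/2)^2 = 5,000 × 1.089936 = $5,449.68.
Effective rate on net proceeds: 5,449.68 / 4,885 − 1 = 0.115595 = 11.56%.

11.56%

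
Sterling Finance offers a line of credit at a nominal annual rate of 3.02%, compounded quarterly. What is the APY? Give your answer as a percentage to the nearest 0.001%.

3.054%

EAR = (1 + 0.0302/4)^4 − 1.
= (1 + 0.007550)^4 − 1 = 1.030544 − 1 = 3.054%.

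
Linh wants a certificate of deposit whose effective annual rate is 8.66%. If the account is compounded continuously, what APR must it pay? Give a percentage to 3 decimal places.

Continuous: nominal r satisfies e^r − 1 = 0.0866.
r = ln(1 + 0.0866) = ln(1.0866) = 0.083054 = 8.305%.

8.305%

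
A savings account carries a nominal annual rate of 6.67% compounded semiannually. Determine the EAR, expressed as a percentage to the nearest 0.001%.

6.781%

EAR = (1 + 0.0667/2)^2 − 1.
= (1 + 0.033350)^2 − 1 = 1.067812 − 1 = 6.781%.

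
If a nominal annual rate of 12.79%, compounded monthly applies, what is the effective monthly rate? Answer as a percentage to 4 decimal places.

With a nominal annual rate compounded monthly, the periodic rate is the nominal rate divided by 12.
i = 0.1279 / 12 = 0.0106583 = 1.0658%.

1.0658%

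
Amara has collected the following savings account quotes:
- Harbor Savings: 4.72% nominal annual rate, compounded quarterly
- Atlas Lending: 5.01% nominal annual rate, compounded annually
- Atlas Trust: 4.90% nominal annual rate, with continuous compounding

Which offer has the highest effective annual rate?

Atlas Trust

Harbor Savings: (1 + 0.0472/4)^4 − 1 = 4.804%
Atlas Lending: compounded annually, EAR = 5.010%
Atlas Trust: e^0.0490 − 1 = 5.022%
The highest effective annual rate is Atlas Trust at 5.022%.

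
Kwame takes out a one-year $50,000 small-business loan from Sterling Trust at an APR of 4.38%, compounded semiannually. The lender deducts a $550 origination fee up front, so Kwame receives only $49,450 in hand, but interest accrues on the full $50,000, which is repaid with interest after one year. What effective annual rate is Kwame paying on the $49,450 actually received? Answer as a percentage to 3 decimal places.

5.589%

Amount owed after one year: 50,000 × (1 + 0.0438/2)^2 = 50,000 × 1.044280 = $52,213.98.
Effective rate on net proceeds: 52,213.98 / 49,450 − 1 = 0.055894 = 5.589%.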